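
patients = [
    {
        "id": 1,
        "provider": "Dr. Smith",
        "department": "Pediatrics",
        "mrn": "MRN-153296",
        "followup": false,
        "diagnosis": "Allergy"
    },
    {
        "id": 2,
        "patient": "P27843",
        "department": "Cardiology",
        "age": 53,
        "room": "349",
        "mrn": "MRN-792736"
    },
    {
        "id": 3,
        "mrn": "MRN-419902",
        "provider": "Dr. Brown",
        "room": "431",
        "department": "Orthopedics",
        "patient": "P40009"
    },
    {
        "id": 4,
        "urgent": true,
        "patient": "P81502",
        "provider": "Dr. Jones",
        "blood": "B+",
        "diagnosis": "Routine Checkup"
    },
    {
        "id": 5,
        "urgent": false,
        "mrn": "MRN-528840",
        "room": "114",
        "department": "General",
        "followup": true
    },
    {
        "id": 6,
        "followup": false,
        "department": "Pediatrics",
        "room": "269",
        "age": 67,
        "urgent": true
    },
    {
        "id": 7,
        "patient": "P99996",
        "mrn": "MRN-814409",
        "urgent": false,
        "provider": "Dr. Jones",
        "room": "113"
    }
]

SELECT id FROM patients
[1, 2, 3, 4, 5, 6, 7]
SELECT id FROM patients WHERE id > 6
[7]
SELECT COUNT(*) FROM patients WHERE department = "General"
1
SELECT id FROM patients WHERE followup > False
[5]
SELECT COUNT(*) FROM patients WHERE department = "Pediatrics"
2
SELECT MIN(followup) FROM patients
False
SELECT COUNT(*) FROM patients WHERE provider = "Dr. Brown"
1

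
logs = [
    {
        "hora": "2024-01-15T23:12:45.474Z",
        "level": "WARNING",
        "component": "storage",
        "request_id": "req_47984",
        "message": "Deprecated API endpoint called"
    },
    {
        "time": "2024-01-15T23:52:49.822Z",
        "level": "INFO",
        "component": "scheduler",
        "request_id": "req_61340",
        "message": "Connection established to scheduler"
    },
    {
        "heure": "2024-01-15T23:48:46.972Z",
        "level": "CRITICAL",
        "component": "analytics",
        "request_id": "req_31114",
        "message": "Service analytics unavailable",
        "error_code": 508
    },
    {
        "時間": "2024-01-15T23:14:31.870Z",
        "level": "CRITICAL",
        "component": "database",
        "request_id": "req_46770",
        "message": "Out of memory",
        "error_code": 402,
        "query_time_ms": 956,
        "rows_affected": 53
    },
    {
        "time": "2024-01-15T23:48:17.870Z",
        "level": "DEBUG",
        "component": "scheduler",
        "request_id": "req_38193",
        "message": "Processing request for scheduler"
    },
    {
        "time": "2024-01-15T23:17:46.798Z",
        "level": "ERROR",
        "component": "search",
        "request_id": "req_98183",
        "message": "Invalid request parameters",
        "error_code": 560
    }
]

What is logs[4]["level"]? "DEBUG"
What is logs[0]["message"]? "Deprecated API endpoint called"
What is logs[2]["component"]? "analytics"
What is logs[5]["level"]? "ERROR"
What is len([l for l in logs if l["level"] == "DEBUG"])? 1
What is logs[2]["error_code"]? 508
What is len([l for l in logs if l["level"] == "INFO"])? 1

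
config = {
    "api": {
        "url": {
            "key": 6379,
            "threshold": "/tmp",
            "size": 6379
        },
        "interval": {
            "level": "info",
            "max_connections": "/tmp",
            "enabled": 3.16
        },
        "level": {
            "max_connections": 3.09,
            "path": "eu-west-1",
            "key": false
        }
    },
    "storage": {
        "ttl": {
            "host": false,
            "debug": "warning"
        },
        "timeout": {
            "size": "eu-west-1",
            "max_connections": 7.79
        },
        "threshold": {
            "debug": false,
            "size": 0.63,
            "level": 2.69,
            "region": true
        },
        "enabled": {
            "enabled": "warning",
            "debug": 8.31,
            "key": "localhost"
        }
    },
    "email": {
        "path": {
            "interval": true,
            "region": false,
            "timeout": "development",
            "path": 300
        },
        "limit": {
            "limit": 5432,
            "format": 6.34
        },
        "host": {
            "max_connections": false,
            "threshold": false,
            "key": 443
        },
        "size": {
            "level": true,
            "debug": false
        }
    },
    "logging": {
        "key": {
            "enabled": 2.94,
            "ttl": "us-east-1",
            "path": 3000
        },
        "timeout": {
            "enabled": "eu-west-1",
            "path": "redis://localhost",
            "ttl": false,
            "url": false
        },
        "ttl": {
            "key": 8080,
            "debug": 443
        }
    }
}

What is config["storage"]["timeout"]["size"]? "eu-west-1"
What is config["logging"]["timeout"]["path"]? "redis://localhost"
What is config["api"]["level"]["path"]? "eu-west-1"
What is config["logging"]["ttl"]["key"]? 8080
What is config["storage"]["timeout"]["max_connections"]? 7.79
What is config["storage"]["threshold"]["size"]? 0.63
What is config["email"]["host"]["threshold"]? False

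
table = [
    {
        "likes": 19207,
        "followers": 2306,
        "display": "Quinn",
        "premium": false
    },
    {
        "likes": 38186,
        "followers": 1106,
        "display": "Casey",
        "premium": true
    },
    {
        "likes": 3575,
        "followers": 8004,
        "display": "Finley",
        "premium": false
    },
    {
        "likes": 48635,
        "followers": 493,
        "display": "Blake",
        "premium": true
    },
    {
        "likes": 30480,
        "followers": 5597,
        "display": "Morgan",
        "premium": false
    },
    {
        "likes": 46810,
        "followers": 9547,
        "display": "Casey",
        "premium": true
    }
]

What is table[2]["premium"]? False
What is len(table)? 6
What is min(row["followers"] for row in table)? 493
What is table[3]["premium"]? True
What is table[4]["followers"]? 5597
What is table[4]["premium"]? False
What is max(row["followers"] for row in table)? 9547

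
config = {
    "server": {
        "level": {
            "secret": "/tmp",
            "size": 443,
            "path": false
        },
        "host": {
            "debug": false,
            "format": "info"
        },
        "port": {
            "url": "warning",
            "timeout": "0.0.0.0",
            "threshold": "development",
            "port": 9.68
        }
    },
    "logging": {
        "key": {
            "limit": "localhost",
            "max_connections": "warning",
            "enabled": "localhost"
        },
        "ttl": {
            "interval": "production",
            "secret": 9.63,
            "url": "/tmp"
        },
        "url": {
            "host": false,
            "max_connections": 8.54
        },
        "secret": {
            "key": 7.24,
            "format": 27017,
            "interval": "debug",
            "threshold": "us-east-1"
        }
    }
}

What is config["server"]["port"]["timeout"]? "0.0.0.0"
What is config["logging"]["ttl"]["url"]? "/tmp"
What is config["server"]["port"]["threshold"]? "development"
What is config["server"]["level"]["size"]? 443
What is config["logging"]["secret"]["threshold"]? "us-east-1"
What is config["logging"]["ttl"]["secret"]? 9.63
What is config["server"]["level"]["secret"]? "/tmp"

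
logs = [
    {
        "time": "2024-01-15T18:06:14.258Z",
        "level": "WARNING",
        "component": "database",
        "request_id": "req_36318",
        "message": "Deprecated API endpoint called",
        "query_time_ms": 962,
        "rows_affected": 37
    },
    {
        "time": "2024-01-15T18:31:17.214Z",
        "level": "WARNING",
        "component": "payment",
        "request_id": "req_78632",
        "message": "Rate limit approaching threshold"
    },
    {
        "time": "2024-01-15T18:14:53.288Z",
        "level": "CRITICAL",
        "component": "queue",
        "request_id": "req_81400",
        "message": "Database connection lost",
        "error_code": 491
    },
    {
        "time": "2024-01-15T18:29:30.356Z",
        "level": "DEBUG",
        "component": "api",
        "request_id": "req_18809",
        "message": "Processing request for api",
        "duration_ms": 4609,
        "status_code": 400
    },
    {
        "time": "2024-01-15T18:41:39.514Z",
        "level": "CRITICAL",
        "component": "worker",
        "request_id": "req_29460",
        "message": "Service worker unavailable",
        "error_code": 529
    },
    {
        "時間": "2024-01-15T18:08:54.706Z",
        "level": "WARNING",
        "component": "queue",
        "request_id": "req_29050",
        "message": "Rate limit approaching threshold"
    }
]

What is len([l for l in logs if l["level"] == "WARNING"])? 3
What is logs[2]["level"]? "CRITICAL"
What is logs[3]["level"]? "DEBUG"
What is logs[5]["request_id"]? "req_29050"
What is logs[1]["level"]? "WARNING"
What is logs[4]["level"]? "CRITICAL"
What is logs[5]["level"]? "WARNING"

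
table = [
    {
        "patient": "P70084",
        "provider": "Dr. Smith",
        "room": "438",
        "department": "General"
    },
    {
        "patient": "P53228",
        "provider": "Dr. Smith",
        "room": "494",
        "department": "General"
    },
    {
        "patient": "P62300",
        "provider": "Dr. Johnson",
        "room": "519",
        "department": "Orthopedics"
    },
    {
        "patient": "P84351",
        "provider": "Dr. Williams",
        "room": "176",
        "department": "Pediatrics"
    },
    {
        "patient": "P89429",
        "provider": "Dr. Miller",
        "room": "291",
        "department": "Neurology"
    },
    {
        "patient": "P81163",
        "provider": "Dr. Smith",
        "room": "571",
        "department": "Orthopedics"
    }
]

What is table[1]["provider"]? "Dr. Smith"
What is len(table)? 6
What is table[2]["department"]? "Orthopedics"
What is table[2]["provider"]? "Dr. Johnson"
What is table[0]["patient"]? "P70084"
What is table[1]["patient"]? "P53228"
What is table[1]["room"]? "494"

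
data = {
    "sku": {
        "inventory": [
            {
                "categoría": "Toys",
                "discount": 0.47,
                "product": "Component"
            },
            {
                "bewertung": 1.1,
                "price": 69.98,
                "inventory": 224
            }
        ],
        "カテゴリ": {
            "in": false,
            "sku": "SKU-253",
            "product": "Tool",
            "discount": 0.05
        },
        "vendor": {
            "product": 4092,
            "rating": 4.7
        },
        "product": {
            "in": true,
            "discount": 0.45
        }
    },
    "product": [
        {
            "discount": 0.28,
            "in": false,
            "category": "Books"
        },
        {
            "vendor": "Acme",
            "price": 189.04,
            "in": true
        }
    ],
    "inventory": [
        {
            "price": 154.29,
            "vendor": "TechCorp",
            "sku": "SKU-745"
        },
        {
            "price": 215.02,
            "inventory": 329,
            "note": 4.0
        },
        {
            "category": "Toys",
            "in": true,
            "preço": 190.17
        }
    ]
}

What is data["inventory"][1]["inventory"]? 329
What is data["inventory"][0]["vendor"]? "TechCorp"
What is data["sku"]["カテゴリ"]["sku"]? "SKU-253"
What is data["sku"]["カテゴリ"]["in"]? False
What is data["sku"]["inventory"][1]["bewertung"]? 1.1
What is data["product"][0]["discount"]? 0.28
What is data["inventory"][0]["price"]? 154.29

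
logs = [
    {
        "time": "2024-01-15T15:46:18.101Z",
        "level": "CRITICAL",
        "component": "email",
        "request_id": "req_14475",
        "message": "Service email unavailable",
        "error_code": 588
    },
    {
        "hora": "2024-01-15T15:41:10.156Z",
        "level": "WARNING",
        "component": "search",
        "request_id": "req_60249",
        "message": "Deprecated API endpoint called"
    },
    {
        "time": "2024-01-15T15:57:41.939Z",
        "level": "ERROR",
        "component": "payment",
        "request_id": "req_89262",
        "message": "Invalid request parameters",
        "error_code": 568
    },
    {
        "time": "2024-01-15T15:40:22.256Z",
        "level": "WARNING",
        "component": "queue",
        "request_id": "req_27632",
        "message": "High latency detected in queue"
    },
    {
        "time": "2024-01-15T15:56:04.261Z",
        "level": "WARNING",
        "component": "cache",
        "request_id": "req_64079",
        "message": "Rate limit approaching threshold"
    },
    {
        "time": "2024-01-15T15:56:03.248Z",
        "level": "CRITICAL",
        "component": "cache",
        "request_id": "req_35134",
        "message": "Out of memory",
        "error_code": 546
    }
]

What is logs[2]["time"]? "2024-01-15T15:57:41.939Z"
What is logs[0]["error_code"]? 588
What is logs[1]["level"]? "WARNING"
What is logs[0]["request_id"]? "req_14475"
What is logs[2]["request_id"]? "req_89262"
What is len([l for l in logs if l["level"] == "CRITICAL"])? 2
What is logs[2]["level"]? "ERROR"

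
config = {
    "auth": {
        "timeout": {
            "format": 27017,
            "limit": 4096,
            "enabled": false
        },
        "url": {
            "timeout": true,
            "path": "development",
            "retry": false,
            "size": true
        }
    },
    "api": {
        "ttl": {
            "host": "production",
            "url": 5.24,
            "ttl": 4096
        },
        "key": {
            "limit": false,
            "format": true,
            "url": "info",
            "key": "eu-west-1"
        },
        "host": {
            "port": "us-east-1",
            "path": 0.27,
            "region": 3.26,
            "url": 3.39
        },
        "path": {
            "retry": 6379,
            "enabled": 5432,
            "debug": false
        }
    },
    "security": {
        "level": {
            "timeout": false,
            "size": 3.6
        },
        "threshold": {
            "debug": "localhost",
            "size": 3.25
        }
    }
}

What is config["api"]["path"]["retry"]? 6379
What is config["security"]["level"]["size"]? 3.6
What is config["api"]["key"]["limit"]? False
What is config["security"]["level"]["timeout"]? False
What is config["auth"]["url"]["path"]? "development"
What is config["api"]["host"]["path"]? 0.27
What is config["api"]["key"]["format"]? True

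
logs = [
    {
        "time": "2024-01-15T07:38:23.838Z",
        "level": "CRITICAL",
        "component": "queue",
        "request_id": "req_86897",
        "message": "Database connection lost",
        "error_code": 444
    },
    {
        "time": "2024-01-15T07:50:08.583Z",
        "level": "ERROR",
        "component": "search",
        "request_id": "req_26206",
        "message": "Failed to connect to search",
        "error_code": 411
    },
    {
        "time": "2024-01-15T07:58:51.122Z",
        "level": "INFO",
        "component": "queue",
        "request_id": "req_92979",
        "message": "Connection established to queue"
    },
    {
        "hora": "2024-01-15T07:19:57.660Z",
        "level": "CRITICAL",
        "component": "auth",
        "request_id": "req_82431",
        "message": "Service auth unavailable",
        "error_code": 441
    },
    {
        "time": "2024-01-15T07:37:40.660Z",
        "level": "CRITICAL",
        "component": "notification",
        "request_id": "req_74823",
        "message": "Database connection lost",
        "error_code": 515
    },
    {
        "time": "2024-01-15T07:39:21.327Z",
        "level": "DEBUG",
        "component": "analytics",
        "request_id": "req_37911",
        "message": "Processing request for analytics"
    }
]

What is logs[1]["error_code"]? 411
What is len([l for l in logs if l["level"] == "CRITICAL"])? 3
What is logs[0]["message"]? "Database connection lost"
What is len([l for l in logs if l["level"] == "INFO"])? 1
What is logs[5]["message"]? "Processing request for analytics"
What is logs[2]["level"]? "INFO"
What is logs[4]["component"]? "notification"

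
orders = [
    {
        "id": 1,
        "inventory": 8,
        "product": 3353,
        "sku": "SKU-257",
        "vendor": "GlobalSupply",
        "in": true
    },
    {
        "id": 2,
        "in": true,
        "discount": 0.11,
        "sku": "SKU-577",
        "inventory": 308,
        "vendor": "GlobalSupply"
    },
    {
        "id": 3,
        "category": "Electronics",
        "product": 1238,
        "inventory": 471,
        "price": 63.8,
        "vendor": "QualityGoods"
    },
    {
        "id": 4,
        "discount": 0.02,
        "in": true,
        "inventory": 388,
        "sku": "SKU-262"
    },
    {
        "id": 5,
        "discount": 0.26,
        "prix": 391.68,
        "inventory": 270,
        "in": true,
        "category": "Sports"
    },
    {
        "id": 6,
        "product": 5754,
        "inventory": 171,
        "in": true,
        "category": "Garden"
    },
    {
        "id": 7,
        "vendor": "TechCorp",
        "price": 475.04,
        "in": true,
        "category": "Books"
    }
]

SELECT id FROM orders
[1, 2, 3, 4, 5, 6, 7]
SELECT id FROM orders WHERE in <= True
[1, 2, 4, 5, 6, 7]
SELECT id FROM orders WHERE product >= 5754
[6]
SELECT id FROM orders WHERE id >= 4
[4, 5, 6, 7]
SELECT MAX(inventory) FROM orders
471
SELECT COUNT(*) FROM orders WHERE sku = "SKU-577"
1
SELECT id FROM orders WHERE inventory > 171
[2, 3, 4, 5]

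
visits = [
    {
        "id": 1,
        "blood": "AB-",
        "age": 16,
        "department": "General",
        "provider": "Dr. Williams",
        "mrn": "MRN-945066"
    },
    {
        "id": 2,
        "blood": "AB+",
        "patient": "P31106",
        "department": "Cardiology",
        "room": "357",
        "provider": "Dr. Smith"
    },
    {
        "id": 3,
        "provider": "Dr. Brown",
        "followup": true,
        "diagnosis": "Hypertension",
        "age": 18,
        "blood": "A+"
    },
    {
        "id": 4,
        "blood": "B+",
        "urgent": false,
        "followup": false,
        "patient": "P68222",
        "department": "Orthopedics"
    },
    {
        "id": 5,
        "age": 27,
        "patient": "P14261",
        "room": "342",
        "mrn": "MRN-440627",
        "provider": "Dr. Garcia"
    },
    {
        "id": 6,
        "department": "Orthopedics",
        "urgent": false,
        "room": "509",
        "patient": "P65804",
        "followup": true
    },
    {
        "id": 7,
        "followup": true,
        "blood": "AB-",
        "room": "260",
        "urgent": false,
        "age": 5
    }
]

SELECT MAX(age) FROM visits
27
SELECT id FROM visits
[1, 2, 3, 4, 5, 6, 7]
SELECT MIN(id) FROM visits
1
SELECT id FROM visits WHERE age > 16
[3, 5]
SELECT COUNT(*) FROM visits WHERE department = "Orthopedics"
2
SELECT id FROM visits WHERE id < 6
[1, 2, 3, 4, 5]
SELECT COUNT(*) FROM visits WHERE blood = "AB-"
2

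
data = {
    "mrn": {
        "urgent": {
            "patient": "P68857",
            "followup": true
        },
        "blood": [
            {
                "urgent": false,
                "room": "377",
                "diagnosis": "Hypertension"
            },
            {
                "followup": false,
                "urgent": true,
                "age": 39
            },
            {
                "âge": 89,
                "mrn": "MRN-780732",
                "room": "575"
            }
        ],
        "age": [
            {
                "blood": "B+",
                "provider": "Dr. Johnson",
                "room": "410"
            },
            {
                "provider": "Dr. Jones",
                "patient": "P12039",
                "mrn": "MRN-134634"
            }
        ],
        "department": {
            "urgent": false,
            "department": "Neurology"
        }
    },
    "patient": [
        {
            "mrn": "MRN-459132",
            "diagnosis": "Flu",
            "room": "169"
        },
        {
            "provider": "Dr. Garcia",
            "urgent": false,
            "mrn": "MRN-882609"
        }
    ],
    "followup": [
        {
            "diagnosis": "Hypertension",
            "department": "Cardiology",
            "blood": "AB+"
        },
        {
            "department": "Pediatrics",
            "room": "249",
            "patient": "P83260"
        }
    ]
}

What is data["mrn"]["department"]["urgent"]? False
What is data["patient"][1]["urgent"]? False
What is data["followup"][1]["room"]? "249"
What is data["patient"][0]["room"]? "169"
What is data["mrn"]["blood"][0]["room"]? "377"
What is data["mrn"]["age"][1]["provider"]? "Dr. Jones"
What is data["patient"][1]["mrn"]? "MRN-882609"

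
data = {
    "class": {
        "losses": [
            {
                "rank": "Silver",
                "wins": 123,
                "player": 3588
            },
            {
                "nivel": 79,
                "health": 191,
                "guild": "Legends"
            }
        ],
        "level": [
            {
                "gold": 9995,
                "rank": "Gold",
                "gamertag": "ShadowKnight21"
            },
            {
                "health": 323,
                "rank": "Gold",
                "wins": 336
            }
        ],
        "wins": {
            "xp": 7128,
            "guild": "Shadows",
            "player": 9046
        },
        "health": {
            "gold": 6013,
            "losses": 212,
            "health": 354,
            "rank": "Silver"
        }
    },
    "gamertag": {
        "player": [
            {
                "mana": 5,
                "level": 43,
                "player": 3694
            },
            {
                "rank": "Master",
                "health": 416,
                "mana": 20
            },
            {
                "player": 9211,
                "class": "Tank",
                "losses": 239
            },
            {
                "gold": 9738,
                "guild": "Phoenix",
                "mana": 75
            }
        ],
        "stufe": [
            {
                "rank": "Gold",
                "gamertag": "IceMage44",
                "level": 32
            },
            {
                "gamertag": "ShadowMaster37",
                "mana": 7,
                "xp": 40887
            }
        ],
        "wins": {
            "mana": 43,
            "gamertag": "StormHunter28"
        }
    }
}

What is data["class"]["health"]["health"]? 354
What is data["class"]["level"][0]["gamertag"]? "ShadowKnight21"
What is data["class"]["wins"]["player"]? 9046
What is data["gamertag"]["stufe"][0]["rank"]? "Gold"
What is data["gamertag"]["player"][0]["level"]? 43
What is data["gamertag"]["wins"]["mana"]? 43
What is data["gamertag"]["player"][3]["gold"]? 9738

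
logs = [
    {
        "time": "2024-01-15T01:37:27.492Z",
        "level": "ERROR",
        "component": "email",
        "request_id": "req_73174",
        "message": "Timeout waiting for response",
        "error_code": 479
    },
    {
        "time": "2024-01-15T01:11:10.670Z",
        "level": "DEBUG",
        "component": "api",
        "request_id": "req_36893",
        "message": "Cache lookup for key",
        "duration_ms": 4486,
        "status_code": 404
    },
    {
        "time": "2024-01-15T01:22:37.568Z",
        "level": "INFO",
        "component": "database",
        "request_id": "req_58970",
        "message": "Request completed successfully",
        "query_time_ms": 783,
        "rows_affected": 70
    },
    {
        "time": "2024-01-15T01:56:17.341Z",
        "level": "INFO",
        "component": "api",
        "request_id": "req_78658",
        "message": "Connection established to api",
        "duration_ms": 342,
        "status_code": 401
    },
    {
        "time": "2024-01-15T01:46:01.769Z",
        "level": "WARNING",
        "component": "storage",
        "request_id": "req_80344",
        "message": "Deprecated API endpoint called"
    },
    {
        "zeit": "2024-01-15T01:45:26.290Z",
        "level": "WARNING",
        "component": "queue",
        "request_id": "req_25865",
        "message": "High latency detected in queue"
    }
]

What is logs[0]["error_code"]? 479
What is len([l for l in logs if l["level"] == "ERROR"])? 1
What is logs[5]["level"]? "WARNING"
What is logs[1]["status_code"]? 404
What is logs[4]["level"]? "WARNING"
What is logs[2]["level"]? "INFO"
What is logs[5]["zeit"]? "2024-01-15T01:45:26.290Z"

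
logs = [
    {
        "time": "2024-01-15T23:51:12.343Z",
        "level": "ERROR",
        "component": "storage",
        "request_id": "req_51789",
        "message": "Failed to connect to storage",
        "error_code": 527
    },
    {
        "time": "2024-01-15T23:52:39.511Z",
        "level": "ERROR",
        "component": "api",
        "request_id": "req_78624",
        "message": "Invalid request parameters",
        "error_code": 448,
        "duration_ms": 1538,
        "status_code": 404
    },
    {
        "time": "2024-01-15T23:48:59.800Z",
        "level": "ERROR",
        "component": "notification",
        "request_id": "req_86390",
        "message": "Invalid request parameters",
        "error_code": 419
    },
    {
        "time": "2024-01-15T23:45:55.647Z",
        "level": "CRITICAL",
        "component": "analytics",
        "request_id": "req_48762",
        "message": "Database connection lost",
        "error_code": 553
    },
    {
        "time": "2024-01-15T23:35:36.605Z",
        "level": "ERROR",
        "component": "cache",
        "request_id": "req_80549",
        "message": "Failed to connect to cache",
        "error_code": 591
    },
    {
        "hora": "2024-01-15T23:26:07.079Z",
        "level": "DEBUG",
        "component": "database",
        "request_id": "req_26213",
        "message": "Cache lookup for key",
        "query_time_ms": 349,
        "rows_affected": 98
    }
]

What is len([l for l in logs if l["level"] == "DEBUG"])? 1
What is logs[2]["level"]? "ERROR"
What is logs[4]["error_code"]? 591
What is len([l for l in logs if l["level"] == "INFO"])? 0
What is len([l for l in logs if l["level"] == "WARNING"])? 0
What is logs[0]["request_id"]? "req_51789"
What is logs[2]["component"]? "notification"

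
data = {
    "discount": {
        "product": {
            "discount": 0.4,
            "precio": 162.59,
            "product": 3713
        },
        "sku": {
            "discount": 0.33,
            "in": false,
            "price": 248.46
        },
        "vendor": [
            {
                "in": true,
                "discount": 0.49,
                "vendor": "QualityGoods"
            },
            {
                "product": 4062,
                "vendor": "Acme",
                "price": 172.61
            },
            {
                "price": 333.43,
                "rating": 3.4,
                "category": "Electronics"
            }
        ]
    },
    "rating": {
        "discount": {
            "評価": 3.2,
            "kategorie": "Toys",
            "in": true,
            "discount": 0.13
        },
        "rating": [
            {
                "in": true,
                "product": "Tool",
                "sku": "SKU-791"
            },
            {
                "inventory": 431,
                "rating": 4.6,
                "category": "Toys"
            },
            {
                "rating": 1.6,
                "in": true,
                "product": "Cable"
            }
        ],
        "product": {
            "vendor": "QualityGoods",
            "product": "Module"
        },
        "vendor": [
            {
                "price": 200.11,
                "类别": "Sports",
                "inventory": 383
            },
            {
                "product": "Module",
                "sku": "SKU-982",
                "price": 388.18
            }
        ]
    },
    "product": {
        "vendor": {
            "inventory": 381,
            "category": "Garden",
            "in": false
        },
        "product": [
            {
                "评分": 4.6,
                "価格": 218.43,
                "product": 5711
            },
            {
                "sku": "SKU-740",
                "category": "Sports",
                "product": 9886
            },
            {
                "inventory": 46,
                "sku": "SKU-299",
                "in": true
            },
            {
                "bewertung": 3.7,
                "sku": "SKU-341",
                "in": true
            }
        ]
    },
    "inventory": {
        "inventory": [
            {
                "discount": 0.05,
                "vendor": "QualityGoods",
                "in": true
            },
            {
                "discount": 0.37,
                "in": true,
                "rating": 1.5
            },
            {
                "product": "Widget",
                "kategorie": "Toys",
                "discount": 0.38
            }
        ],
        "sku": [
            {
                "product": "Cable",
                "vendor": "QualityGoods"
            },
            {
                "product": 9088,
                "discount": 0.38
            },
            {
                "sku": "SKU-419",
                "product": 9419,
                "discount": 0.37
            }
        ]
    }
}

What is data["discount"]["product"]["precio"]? 162.59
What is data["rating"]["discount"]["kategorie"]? "Toys"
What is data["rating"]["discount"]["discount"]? 0.13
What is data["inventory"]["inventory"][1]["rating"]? 1.5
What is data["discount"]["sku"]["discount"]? 0.33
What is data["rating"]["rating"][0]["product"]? "Tool"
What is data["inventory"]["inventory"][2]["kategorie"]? "Toys"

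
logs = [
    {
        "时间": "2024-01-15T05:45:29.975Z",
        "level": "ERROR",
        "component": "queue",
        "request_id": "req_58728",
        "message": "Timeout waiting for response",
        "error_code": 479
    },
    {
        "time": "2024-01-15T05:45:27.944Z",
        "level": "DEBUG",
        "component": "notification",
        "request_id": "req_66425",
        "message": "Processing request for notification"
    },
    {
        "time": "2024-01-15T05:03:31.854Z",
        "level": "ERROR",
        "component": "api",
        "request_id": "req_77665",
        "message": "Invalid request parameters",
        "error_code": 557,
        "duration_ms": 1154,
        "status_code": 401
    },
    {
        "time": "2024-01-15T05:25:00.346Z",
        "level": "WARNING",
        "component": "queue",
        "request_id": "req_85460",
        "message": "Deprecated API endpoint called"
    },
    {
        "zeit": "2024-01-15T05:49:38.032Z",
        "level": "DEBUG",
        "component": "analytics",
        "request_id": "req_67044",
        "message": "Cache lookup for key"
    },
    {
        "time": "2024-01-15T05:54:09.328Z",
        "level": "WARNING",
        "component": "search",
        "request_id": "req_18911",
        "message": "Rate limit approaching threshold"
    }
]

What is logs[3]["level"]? "WARNING"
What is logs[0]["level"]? "ERROR"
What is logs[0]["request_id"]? "req_58728"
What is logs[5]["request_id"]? "req_18911"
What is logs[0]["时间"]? "2024-01-15T05:45:29.975Z"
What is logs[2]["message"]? "Invalid request parameters"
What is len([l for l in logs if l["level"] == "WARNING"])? 2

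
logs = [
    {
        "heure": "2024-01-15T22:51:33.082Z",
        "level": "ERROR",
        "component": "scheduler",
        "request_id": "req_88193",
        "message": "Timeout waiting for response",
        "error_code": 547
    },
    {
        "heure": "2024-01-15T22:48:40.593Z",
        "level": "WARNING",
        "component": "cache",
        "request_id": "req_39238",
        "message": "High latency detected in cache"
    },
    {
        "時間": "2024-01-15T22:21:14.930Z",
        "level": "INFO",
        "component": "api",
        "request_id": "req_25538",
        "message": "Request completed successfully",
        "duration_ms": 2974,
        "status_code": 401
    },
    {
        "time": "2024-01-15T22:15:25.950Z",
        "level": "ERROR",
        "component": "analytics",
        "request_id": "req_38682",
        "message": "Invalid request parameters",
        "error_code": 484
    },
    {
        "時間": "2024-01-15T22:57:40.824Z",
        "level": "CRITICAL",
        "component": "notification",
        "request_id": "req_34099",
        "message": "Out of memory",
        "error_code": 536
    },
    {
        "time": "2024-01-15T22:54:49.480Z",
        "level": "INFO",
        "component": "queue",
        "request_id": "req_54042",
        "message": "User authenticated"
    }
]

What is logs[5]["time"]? "2024-01-15T22:54:49.480Z"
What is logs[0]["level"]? "ERROR"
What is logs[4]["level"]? "CRITICAL"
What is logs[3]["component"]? "analytics"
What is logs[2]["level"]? "INFO"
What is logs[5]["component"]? "queue"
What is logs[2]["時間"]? "2024-01-15T22:21:14.930Z"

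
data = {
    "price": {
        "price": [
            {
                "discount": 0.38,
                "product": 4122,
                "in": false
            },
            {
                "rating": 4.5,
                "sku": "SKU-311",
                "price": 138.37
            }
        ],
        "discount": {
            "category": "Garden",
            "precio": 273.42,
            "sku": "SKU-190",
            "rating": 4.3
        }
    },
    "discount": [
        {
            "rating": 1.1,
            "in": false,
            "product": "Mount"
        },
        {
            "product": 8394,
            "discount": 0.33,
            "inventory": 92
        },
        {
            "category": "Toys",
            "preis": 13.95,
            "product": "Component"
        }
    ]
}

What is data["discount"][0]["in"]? False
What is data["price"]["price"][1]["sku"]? "SKU-311"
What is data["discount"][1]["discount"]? 0.33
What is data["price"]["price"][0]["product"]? 4122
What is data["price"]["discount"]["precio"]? 273.42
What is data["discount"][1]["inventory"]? 92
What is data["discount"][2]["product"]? "Component"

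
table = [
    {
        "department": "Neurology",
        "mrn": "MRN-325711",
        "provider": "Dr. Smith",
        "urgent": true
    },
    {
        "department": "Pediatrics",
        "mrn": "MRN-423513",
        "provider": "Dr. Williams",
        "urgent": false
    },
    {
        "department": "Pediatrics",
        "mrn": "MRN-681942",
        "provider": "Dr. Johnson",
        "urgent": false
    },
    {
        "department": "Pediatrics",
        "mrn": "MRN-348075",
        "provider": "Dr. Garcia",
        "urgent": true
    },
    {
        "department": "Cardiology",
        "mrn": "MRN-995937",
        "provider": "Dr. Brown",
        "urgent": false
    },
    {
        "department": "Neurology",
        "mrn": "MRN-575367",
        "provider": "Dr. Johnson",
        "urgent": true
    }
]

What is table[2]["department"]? "Pediatrics"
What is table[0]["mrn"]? "MRN-325711"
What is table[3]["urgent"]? True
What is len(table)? 6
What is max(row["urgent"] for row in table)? True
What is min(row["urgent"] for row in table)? False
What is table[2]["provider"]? "Dr. Johnson"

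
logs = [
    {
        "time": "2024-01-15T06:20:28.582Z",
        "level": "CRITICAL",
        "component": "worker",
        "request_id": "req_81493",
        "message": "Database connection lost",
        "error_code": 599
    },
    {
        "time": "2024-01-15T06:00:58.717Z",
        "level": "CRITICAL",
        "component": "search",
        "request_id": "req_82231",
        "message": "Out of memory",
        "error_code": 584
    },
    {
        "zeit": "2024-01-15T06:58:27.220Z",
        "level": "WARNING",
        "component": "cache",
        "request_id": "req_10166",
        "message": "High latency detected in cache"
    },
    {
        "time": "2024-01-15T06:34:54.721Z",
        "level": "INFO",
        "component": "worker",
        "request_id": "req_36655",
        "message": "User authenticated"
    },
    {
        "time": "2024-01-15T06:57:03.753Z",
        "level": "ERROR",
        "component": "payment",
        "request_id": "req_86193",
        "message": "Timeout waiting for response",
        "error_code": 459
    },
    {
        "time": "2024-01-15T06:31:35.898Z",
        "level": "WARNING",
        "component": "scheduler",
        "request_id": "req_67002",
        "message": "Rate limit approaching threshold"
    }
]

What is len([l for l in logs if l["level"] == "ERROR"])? 1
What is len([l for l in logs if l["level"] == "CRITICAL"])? 2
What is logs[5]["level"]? "WARNING"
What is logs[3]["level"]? "INFO"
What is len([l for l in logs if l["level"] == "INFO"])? 1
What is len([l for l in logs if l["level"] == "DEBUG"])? 0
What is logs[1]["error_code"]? 584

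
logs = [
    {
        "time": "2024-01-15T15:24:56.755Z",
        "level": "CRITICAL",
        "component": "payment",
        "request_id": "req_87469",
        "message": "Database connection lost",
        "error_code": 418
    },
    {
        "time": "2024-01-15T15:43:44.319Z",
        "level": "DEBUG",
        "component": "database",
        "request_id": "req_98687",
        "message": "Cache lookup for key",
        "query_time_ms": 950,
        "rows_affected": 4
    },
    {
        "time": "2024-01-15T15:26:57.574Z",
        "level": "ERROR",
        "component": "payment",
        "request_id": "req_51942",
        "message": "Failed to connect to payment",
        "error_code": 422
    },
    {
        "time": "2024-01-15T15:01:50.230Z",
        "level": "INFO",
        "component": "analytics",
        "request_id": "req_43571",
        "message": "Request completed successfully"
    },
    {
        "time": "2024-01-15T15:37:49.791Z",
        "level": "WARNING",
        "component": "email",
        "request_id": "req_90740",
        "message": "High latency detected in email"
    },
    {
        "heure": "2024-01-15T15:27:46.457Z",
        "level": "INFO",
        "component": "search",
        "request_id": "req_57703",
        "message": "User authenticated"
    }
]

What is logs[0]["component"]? "payment"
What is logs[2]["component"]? "payment"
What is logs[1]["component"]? "database"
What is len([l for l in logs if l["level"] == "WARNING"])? 1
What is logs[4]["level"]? "WARNING"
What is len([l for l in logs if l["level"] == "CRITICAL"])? 1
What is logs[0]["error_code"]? 418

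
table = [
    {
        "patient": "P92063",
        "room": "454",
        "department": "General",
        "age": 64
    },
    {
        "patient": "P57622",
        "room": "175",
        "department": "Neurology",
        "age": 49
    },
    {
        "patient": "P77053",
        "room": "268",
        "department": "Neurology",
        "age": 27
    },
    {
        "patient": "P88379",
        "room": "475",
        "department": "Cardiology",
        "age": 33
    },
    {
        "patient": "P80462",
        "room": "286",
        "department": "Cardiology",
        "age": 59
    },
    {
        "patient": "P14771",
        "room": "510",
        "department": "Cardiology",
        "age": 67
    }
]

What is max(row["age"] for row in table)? 67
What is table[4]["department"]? "Cardiology"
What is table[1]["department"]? "Neurology"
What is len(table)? 6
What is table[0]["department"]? "General"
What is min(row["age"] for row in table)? 27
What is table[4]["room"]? "286"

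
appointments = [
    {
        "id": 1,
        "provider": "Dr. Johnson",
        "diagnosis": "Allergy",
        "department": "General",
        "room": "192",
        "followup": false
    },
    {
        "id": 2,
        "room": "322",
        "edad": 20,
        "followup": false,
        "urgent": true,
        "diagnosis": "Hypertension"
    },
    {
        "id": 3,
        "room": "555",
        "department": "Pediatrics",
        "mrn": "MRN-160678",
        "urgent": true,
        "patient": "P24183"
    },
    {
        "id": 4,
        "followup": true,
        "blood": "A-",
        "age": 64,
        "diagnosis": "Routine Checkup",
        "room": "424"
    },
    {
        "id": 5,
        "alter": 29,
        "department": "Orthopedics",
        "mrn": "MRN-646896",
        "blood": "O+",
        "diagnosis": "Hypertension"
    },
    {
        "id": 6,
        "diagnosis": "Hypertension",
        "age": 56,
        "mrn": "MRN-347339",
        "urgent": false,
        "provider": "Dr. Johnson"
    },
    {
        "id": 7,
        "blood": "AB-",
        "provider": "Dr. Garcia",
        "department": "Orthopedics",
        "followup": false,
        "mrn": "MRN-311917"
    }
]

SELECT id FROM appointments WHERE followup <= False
[1, 2, 7]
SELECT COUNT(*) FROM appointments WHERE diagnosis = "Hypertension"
3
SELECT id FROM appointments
[1, 2, 3, 4, 5, 6, 7]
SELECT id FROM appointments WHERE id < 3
[1, 2]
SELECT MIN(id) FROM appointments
1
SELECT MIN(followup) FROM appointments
False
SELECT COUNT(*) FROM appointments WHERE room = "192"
1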